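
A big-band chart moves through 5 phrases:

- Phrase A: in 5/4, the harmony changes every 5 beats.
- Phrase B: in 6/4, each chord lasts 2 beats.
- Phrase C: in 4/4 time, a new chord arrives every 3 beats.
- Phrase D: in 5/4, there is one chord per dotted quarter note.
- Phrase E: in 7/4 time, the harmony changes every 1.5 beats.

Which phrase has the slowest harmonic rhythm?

A: 5/5 = 1 chord/bar.
B: 6/2 = 3 chords/bar.
C: 4/3 = 4/3 chords/bar.
D: 5/1.5 = 10/3 chords/bar.
E: 7/1.5 = 14/3 chords/bar.
Slowest is A at 1 chords/bar.

Phrase A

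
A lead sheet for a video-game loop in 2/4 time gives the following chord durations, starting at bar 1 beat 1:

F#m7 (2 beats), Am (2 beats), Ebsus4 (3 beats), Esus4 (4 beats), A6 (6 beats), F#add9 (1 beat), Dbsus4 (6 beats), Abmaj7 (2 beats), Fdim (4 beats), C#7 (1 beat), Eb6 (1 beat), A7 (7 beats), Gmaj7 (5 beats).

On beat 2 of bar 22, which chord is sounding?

Gmaj7

Beat 2 of bar 22 is beat (22−1)×2 + 2 = 44 overall.
Running totals: F#m7 ends at 2, Am ends at 4, Ebsus4 ends at 7, Esus4 ends at 11, A6 ends at 17, F#add9 ends at 18, Dbsus4 ends at 24, Abmaj7 ends at 26, Fdim ends at 30, C#7 ends at 31, Eb6 ends at 32, A7 ends at 39, Gmaj7 ends at 44.
Beat 44 falls within Gmaj7.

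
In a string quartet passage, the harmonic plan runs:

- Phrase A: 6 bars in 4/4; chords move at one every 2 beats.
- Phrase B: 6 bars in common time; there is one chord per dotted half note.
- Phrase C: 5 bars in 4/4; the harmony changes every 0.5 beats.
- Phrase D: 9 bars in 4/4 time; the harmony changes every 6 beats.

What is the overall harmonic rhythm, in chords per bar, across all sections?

33/13 chords per bar

A: 6 bars of 4 beats is 24 beats; at 2 beats each that's 12 chords.
B: 6 bars of 4 beats is 24 beats; at 3 beats each that's 8 chords.
C: 5 bars of 4 beats is 20 beats; at 0.5 beats each that's 40 chords.
D: 9 bars of 4 beats is 36 beats; at 6 beats each that's 6 chords.
Overall: 66 chords over 26 bars → 66/26 = 33/13 chords per bar.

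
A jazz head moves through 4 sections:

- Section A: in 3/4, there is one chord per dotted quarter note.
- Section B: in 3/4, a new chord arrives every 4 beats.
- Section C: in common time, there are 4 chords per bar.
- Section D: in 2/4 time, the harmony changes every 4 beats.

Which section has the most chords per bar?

Section C

A: 3 beats/bar ÷ 1.5 beats/chord = 2 chords/bar.
B: 3 beats/bar ÷ 4 beats/chord = 0.75 chords/bar.
C: 4 beats/bar ÷ 1 beat/chord = 4 chords/bar.
D: 2 beats/bar ÷ 4 beats/chord = 0.5 chords/bar.
Fastest is C at 4 chords/bar.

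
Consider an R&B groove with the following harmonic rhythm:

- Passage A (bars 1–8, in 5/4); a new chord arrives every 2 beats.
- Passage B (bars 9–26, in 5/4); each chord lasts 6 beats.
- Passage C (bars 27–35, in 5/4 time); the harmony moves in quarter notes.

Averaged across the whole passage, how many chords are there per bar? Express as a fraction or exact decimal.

16/7 chords per bar

A: 8 × 5 = 40 beats ÷ 2 = 20 chords.
B: 18 × 5 = 90 beats ÷ 6 = 15 chords.
C: 9 × 5 = 45 beats ÷ 1 = 45 chords.
Overall: 80 chords over 35 bars → 80/35 = 16/7 chords per bar.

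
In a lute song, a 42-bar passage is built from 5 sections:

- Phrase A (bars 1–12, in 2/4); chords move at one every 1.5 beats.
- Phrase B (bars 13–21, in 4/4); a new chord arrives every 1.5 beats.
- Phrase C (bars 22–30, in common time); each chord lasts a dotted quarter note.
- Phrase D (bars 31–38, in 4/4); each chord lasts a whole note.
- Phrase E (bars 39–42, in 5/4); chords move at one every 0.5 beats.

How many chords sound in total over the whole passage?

112 chords

A: 12·2 = 24 beats, 24/1.5 = 16 chords.
B: 9·4 = 36 beats, 36/1.5 = 24 chords.
C: 9·4 = 36 beats, 36/1.5 = 24 chords.
D: 8·4 = 32 beats, 32/4 = 8 chords.
E: 4·5 = 20 beats, 20/0.5 = 40 chords.
Total: 16 + 24 + 24 + 8 + 40 = 112.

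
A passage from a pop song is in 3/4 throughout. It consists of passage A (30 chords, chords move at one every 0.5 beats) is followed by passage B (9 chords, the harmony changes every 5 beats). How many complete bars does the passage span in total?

20 bars

A: 30 × 0.5 = 15 beats = 5 bars.
B: 9 × 5 = 45 beats = 15 bars.
Total: 5 + 15 = 20 bars.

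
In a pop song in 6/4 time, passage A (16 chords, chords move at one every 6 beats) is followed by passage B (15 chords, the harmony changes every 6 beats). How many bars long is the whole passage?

A: 16 × 6 = 96 beats = 16 bars.
B: 15 × 6 = 90 beats = 15 bars.
Total: 16 + 15 = 31 bars.

31 bars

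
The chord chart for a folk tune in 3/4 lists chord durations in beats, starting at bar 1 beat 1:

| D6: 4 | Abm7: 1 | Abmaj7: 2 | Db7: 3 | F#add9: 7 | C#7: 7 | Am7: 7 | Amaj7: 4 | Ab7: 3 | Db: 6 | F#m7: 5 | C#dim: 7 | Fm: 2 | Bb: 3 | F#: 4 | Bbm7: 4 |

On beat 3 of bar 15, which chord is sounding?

Beat 3 of bar 15 is beat (15−1)×3 + 3 = 45 overall.
Running totals: D6 ends at 4, Abm7 ends at 5, Abmaj7 ends at 7, Db7 ends at 10, F#add9 ends at 17, C#7 ends at 24, Am7 ends at 31, Amaj7 ends at 35, Ab7 ends at 38, Db ends at 44, F#m7 ends at 49.
Beat 45 falls within F#m7.

F#m7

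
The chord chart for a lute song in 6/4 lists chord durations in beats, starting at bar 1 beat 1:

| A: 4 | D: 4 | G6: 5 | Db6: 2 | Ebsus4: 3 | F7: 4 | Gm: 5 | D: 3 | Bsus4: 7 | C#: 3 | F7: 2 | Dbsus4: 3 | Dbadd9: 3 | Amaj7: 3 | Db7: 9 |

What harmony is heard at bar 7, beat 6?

Beat 6 of bar 7 is beat (7−1)×6 + 6 = 42 overall.
Running totals: A ends at 4, D ends at 8, G6 ends at 13, Db6 ends at 15, Ebsus4 ends at 18, F7 ends at 22, Gm ends at 27, D ends at 30, Bsus4 ends at 37, C# ends at 40, F7 ends at 42.
Beat 42 falls within F7.

F7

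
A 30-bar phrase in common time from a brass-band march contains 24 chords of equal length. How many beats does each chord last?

30 bars × 4 beats/bar = 120 beats total.
120 beats ÷ 24 chords = 5 beats per chord.

5 beats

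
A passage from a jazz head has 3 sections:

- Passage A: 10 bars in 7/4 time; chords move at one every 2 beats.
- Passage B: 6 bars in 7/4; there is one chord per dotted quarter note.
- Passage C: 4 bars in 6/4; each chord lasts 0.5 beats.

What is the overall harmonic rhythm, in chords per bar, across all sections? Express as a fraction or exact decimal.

5.55 chords per bar

A: 10 × 7 = 70 beats ÷ 2 = 35 chords.
B: 6 × 7 = 42 beats ÷ 1.5 = 28 chords.
C: 4 × 6 = 24 beats ÷ 0.5 = 48 chords.
Overall: 111 chords over 20 bars → 111/20 = 5.55 chords per bar.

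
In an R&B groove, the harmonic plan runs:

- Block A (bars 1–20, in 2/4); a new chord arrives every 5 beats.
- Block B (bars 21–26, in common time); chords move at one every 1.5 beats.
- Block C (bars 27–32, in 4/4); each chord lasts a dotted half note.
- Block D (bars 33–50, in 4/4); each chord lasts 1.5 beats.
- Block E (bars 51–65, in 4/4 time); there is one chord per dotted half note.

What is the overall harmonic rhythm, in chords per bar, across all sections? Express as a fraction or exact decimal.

20/13 chords per bar

A: 20 bars of 2 beats is 40 beats; at 5 beats each that's 8 chords.
B: 6 bars of 4 beats is 24 beats; at 1.5 beats each that's 16 chords.
C: 6 bars of 4 beats is 24 beats; at 3 beats each that's 8 chords.
D: 18 bars of 4 beats is 72 beats; at 1.5 beats each that's 48 chords.
E: 15 bars of 4 beats is 60 beats; at 3 beats each that's 20 chords.
Overall: 100 chords over 65 bars → 100/65 = 20/13 chords per bar.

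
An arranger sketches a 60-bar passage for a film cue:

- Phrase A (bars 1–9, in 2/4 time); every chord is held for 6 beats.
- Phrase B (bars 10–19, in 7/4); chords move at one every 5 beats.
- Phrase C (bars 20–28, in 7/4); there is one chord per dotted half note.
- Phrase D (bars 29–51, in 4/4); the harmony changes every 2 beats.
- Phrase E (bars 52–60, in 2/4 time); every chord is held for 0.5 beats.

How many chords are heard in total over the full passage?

120 chords

A has 18 beats and chords last 6 each, so 3 chords.
B has 70 beats and chords last 5 each, so 14 chords.
C has 63 beats and chords last 3 each, so 21 chords.
D has 92 beats and chords last 2 each, so 46 chords.
E has 18 beats and chords last 0.5 each, so 36 chords.
Total: 3 + 14 + 21 + 46 + 36 = 120.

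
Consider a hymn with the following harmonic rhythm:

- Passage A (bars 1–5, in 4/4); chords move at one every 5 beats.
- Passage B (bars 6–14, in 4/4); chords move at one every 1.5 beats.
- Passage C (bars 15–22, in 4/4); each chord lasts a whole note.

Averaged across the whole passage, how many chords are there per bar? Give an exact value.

18/11 chords per bar

A: 5 × 4 = 20 beats ÷ 5 = 4 chords.
B: 9 × 4 = 36 beats ÷ 1.5 = 24 chords.
C: 8 × 4 = 32 beats ÷ 4 = 8 chords.
Overall: 36 chords over 22 bars → 36/22 = 18/11 chords per bar.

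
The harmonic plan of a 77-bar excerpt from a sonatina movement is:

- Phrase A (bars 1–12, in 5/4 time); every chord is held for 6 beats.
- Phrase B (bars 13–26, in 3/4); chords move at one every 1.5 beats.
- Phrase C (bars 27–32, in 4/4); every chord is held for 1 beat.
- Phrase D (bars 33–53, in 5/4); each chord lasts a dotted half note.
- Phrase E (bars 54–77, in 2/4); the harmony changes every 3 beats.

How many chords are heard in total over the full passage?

A: 12 bars × 5 beats = 60 beats; 6 beats/chord → 10 chords.
B: 14 bars × 3 beats = 42 beats; 1.5 beats/chord → 28 chords.
C: 6 bars × 4 beats = 24 beats; 1 beat/chord → 24 chords.
D: 21 bars × 5 beats = 105 beats; 3 beats/chord → 35 chords.
E: 24 bars × 2 beats = 48 beats; 3 beats/chord → 16 chords.
Total: 10 + 28 + 24 + 35 + 16 = 113.

113 chords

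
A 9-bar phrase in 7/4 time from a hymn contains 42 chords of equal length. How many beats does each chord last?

1.5 beats

9 bars × 7 beats/bar = 63 beats total.
63 beats ÷ 42 chords = 1.5 beats per chord.
(That is a dotted quarter note.)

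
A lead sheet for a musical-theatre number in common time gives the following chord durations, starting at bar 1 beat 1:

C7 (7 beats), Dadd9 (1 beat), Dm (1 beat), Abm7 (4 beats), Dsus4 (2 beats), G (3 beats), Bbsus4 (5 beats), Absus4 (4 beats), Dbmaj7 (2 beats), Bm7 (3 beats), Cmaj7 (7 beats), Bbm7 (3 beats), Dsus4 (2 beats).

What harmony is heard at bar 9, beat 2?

Cmaj7

Beat 2 of bar 9 is beat (9−1)×4 + 2 = 34 overall.
Running totals: C7 ends at 7, Dadd9 ends at 8, Dm ends at 9, Abm7 ends at 13, Dsus4 ends at 15, G ends at 18, Bbsus4 ends at 23, Absus4 ends at 27, Dbmaj7 ends at 29, Bm7 ends at 32, Cmaj7 ends at 39.
Beat 34 falls within Cmaj7.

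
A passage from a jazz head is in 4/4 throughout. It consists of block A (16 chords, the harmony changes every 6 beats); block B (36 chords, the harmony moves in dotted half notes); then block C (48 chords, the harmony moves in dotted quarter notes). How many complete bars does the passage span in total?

69 bars

A: 16 × 6 = 96 beats = 24 bars.
B: 36 × 3 = 108 beats = 27 bars.
C: 48 × 1.5 = 72 beats = 18 bars.
Total: 24 + 27 + 18 = 69 bars.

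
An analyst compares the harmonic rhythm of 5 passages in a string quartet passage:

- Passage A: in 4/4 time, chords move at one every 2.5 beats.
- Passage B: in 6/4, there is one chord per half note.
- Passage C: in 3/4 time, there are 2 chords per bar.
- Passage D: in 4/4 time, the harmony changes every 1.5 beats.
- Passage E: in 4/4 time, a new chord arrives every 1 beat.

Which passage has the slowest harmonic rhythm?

Passage A

A: 4 beats/bar ÷ 2.5 beats/chord = 1.6 chords/bar.
B: 6 beats/bar ÷ 2 beats/chord = 3 chords/bar.
C: 3 beats/bar ÷ 1.5 beats/chord = 2 chords/bar.
D: 4 beats/bar ÷ 1.5 beats/chord = 8/3 chords/bar.
E: 4 beats/bar ÷ 1 beat/chord = 4 chords/bar.
Slowest is A at 1.6 chords/bar.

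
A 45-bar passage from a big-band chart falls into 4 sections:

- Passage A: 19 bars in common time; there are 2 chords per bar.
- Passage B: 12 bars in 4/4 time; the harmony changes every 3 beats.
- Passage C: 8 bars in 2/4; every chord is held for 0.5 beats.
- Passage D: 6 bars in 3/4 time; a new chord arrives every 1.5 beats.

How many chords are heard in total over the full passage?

98 chords

A has 76 beats and chords last 2 each, so 38 chords.
B has 48 beats and chords last 3 each, so 16 chords.
C has 16 beats and chords last 0.5 each, so 32 chords.
D has 18 beats and chords last 1.5 each, so 12 chords.
Total: 38 + 16 + 32 + 12 = 98.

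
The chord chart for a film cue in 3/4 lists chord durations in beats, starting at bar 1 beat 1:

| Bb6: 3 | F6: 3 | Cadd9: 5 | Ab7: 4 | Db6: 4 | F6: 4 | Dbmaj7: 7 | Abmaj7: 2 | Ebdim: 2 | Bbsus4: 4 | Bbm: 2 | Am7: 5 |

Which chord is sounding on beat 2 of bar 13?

Bbsus4

Beat 2 of bar 13 is beat (13−1)×3 + 2 = 38 overall.
Running totals: Bb6 ends at 3, F6 ends at 6, Cadd9 ends at 11, Ab7 ends at 15, Db6 ends at 19, F6 ends at 23, Dbmaj7 ends at 30, Abmaj7 ends at 32, Ebdim ends at 34, Bbsus4 ends at 38.
Beat 38 falls within Bbsus4.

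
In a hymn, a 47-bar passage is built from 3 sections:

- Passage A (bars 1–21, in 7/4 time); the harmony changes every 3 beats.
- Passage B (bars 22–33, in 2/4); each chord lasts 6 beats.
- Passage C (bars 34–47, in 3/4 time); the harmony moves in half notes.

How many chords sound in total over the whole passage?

A: 21·7 = 147 beats, 147/3 = 49 chords.
B: 12·2 = 24 beats, 24/6 = 4 chords.
C: 14·3 = 42 beats, 42/2 = 21 chords.
Total: 49 + 4 + 21 = 74.

74 chords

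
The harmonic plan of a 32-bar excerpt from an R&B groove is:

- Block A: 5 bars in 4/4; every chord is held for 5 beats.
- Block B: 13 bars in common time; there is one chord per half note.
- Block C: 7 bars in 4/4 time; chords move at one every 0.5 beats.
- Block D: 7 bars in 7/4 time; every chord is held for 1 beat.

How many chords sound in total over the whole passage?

135 chords

A has 20 beats and chords last 5 each, so 4 chords.
B has 52 beats and chords last 2 each, so 26 chords.
C has 28 beats and chords last 0.5 each, so 56 chords.
D has 49 beats and chords last 1 each, so 49 chords.
Total: 4 + 26 + 56 + 49 = 135.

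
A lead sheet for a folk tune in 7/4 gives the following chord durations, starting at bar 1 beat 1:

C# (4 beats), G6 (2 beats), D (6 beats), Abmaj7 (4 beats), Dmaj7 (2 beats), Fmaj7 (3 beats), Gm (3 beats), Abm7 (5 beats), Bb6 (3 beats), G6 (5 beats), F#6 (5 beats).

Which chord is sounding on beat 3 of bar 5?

Bb6

Beat 3 of bar 5 is beat (5−1)×7 + 3 = 31 overall.
Running totals: C# ends at 4, G6 ends at 6, D ends at 12, Abmaj7 ends at 16, Dmaj7 ends at 18, Fmaj7 ends at 21, Gm ends at 24, Abm7 ends at 29, Bb6 ends at 32.
Beat 31 falls within Bb6.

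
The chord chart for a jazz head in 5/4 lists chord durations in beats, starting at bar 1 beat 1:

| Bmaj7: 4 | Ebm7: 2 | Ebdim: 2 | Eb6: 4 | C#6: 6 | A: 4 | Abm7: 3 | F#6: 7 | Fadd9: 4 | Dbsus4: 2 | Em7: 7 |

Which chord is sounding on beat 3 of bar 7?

Fadd9

Beat 3 of bar 7 is beat (7−1)×5 + 3 = 33 overall.
Running totals: Bmaj7 ends at 4, Ebm7 ends at 6, Ebdim ends at 8, Eb6 ends at 12, C#6 ends at 18, A ends at 22, Abm7 ends at 25, F#6 ends at 32, Fadd9 ends at 36.
Beat 33 falls within Fadd9.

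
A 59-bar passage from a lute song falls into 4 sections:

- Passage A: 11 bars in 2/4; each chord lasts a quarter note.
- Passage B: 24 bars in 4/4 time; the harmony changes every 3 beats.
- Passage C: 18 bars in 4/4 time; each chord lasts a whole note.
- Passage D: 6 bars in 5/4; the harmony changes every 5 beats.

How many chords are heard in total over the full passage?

78 chords

A: 11·2 = 22 beats, 22/1 = 22 chords.
B: 24·4 = 96 beats, 96/3 = 32 chords.
C: 18·4 = 72 beats, 72/4 = 18 chords.
D: 6·5 = 30 beats, 30/5 = 6 chords.
Total: 22 + 32 + 18 + 6 = 78.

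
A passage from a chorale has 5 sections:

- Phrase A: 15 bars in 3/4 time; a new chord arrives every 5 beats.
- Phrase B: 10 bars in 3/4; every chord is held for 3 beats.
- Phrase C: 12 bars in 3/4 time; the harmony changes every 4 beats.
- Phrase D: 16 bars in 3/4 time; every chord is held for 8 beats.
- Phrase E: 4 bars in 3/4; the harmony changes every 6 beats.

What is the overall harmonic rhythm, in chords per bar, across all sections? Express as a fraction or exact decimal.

12/19 chords per bar

A: 15 bars of 3 beats is 45 beats; at 5 beats each that's 9 chords.
B: 10 bars of 3 beats is 30 beats; at 3 beats each that's 10 chords.
C: 12 bars of 3 beats is 36 beats; at 4 beats each that's 9 chords.
D: 16 bars of 3 beats is 48 beats; at 8 beats each that's 6 chords.
E: 4 bars of 3 beats is 12 beats; at 6 beats each that's 2 chords.
Overall: 36 chords over 57 bars → 36/57 = 12/19 chords per bar.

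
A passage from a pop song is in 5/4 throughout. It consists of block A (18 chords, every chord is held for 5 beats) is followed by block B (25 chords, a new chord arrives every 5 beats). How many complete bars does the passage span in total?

43 bars

A: 18 × 5 = 90 beats = 18 bars.
B: 25 × 5 = 125 beats = 25 bars.
Total: 18 + 25 = 43 bars.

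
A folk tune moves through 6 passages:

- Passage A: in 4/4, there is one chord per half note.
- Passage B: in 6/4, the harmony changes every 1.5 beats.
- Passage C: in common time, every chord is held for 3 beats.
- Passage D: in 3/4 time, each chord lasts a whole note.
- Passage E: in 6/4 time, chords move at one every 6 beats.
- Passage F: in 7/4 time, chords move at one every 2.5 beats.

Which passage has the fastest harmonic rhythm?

Passage B

A: 4/2 = 2 chords/bar.
B: 6/1.5 = 4 chords/bar.
C: 4/3 = 4/3 chords/bar.
D: 3/4 = 0.75 chords/bar.
E: 6/6 = 1 chord/bar.
F: 7/2.5 = 2.8 chords/bar.
Fastest is B at 4 chords/bar.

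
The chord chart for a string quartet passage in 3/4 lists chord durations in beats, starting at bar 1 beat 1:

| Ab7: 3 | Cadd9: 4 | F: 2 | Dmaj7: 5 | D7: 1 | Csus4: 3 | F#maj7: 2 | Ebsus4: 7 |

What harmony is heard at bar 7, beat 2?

Beat 2 of bar 7 is beat (7−1)×3 + 2 = 20 overall.
Running totals: Ab7 ends at 3, Cadd9 ends at 7, F ends at 9, Dmaj7 ends at 14, D7 ends at 15, Csus4 ends at 18, F#maj7 ends at 20.
Beat 20 falls within F#maj7.

F#maj7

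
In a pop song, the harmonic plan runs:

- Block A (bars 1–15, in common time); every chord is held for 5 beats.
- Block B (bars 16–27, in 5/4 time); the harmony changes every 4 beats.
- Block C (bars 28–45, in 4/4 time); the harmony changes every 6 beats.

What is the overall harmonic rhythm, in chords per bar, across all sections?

13/15 chords per bar

A: 15 bars of 4 beats is 60 beats; at 5 beats each that's 12 chords.
B: 12 bars of 5 beats is 60 beats; at 4 beats each that's 15 chords.
C: 18 bars of 4 beats is 72 beats; at 6 beats each that's 12 chords.
Overall: 39 chords over 45 bars → 39/45 = 13/15 chords per bar.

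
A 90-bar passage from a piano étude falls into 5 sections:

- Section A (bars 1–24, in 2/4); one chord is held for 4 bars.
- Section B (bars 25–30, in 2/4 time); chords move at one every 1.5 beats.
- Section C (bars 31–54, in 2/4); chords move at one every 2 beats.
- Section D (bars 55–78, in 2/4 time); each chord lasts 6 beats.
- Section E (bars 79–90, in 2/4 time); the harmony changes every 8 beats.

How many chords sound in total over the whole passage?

49 chords

A has 48 beats and chords last 8 each, so 6 chords.
B has 12 beats and chords last 1.5 each, so 8 chords.
C has 48 beats and chords last 2 each, so 24 chords.
D has 48 beats and chords last 6 each, so 8 chords.
E has 24 beats and chords last 8 each, so 3 chords.
Total: 6 + 8 + 24 + 8 + 3 = 49.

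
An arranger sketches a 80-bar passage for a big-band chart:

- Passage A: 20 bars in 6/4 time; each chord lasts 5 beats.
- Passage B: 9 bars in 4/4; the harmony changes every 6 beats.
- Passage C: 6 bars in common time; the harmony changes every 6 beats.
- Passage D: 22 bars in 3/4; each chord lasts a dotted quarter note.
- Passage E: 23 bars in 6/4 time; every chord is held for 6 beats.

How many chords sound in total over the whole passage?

A has 120 beats and chords last 5 each, so 24 chords.
B has 36 beats and chords last 6 each, so 6 chords.
C has 24 beats and chords last 6 each, so 4 chords.
D has 66 beats and chords last 1.5 each, so 44 chords.
E has 138 beats and chords last 6 each, so 23 chords.
Total: 24 + 6 + 4 + 44 + 23 = 101.

101 chords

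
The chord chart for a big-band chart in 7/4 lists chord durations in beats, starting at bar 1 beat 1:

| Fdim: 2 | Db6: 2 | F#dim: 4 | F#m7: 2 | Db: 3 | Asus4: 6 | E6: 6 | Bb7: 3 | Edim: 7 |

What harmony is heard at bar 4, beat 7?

Bb7

Beat 7 of bar 4 is beat (4−1)×7 + 7 = 28 overall.
Running totals: Fdim ends at 2, Db6 ends at 4, F#dim ends at 8, F#m7 ends at 10, Db ends at 13, Asus4 ends at 19, E6 ends at 25, Bb7 ends at 28.
Beat 28 falls within Bb7.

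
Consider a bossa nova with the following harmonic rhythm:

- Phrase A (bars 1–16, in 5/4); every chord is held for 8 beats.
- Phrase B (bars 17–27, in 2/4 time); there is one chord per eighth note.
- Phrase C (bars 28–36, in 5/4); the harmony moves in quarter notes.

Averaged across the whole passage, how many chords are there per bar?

2.75 chords per bar

A: 16 bars of 5 beats is 80 beats; at 8 beats each that's 10 chords.
B: 11 bars of 2 beats is 22 beats; at 0.5 beats each that's 44 chords.
C: 9 bars of 5 beats is 45 beats; at 1 beat each that's 45 chords.
Overall: 99 chords over 36 bars → 99/36 = 2.75 chords per bar.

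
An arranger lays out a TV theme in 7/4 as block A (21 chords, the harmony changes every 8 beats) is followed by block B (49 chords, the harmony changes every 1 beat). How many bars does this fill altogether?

A: 21 × 8 = 168 beats = 24 bars.
B: 49 × 1 = 49 beats = 7 bars.
Total: 24 + 7 = 31 bars.

31 bars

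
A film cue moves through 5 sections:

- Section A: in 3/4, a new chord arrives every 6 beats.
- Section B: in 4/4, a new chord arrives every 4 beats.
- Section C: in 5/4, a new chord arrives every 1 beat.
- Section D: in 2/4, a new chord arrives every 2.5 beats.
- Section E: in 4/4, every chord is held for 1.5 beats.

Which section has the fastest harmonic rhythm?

A: each chord is 6 beats in 3/4, so 0.5 per bar.
B: each chord is 4 beats in 4/4, so 1 per bar.
C: each chord is 1 beat in 5/4, so 5 per bar.
D: each chord is 2.5 beats in 2/4, so 0.8 per bar.
E: each chord is 1.5 beats in 4/4, so 8/3 per bar.
Fastest is C at 5 chords/bar.

Section C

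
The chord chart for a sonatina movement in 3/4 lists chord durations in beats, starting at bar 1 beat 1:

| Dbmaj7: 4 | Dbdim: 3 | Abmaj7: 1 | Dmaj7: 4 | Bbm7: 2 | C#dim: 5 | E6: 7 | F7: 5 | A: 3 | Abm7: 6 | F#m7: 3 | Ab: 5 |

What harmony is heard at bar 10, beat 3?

Beat 3 of bar 10 is beat (10−1)×3 + 3 = 30 overall.
Running totals: Dbmaj7 ends at 4, Dbdim ends at 7, Abmaj7 ends at 8, Dmaj7 ends at 12, Bbm7 ends at 14, C#dim ends at 19, E6 ends at 26, F7 ends at 31.
Beat 30 falls within F7.

F7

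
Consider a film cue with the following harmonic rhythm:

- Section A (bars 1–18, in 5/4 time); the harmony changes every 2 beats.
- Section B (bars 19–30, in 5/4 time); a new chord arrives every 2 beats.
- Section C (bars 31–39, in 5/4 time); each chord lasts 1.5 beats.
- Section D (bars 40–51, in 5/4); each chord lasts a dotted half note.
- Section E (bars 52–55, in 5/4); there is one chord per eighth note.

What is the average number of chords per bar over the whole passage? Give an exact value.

3 chords per bar

A: 18 bars of 5 beats is 90 beats; at 2 beats each that's 45 chords.
B: 12 bars of 5 beats is 60 beats; at 2 beats each that's 30 chords.
C: 9 bars of 5 beats is 45 beats; at 1.5 beats each that's 30 chords.
D: 12 bars of 5 beats is 60 beats; at 3 beats each that's 20 chords.
E: 4 bars of 5 beats is 20 beats; at 0.5 beats each that's 40 chords.
Overall: 165 chords over 55 bars → 165/55 = 3 chords per bar.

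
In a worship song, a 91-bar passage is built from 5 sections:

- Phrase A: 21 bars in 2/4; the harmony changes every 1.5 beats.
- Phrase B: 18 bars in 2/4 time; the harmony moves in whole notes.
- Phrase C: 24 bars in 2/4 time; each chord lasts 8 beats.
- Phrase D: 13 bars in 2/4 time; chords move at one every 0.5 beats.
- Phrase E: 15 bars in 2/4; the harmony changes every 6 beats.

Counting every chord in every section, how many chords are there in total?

100 chords

A has 42 beats and chords last 1.5 each, so 28 chords.
B has 36 beats and chords last 4 each, so 9 chords.
C has 48 beats and chords last 8 each, so 6 chords.
D has 26 beats and chords last 0.5 each, so 52 chords.
E has 30 beats and chords last 6 each, so 5 chords.
Total: 28 + 9 + 6 + 52 + 5 = 100.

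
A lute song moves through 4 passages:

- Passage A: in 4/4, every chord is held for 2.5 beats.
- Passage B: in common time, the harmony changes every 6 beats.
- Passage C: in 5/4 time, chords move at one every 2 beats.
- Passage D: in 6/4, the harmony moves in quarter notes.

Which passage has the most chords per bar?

Passage D

A: each chord is 2.5 beats in 4/4, so 1.6 per bar.
B: each chord is 6 beats in 4/4, so 2/3 per bar.
C: each chord is 2 beats in 5/4, so 2.5 per bar.
D: each chord is 1 beat in 6/4, so 6 per bar.
Fastest is D at 6 chords/bar.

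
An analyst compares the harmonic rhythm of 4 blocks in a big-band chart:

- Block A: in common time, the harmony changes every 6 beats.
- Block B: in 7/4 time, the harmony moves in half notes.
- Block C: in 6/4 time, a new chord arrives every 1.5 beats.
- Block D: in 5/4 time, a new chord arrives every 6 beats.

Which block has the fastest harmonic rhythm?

Block C

A: 4 beats/bar ÷ 6 beats/chord = 2/3 chords/bar.
B: 7 beats/bar ÷ 2 beats/chord = 3.5 chords/bar.
C: 6 beats/bar ÷ 1.5 beats/chord = 4 chords/bar.
D: 5 beats/bar ÷ 6 beats/chord = 5/6 chords/bar.
Fastest is C at 4 chords/bar.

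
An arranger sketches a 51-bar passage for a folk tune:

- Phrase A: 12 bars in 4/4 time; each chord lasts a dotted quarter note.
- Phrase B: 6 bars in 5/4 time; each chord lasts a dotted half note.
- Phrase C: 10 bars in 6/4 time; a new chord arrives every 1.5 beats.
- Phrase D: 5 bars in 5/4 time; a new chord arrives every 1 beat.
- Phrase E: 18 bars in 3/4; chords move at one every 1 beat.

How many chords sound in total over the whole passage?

A: 12·4 = 48 beats, 48/1.5 = 32 chords.
B: 6·5 = 30 beats, 30/3 = 10 chords.
C: 10·6 = 60 beats, 60/1.5 = 40 chords.
D: 5·5 = 25 beats, 25/1 = 25 chords.
E: 18·3 = 54 beats, 54/1 = 54 chords.
Total: 32 + 10 + 40 + 25 + 54 = 161.

161 chords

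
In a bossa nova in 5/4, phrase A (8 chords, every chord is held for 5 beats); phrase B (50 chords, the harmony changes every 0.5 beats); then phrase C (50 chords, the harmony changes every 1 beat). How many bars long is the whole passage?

23 bars

A: 8 × 5 = 40 beats = 8 bars.
B: 50 × 0.5 = 25 beats = 5 bars.
C: 50 × 1 = 50 beats = 10 bars.
Total: 8 + 5 + 10 = 23 bars.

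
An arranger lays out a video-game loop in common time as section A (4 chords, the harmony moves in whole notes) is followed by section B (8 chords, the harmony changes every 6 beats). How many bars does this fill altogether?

A: 4 × 4 = 16 beats = 4 bars.
B: 8 × 6 = 48 beats = 12 bars.
Total: 4 + 12 = 16 bars.

16 bars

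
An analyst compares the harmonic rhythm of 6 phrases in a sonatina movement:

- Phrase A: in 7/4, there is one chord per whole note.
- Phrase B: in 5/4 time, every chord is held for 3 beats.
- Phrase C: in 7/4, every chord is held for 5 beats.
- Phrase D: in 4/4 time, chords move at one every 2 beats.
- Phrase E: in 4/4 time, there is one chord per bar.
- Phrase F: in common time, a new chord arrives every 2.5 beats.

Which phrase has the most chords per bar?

A: 7/4 = 1.75 chords/bar.
B: 5/3 = 5/3 chords/bar.
C: 7/5 = 1.4 chords/bar.
D: 4/2 = 2 chords/bar.
E: 4/4 = 1 chord/bar.
F: 4/2.5 = 1.6 chords/bar.
Fastest is D at 2 chords/bar.

Phrase D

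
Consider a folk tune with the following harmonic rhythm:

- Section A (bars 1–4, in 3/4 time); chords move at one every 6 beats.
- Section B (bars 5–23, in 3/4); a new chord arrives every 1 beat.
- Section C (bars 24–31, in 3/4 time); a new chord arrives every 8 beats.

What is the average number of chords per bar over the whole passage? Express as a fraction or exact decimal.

2 chords per bar

A: 4 bars of 3 beats is 12 beats; at 6 beats each that's 2 chords.
B: 19 bars of 3 beats is 57 beats; at 1 beat each that's 57 chords.
C: 8 bars of 3 beats is 24 beats; at 8 beats each that's 3 chords.
Overall: 62 chords over 31 bars → 62/31 = 2 chords per bar.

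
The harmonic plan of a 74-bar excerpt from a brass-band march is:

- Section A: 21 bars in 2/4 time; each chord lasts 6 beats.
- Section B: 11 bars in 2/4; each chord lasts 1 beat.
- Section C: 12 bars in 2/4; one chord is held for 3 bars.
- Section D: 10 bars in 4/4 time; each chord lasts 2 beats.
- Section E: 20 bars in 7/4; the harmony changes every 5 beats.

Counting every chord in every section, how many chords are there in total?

A has 42 beats and chords last 6 each, so 7 chords.
B has 22 beats and chords last 1 each, so 22 chords.
C has 24 beats and chords last 6 each, so 4 chords.
D has 40 beats and chords last 2 each, so 20 chords.
E has 140 beats and chords last 5 each, so 28 chords.
Total: 7 + 22 + 4 + 20 + 28 = 81.

81 chords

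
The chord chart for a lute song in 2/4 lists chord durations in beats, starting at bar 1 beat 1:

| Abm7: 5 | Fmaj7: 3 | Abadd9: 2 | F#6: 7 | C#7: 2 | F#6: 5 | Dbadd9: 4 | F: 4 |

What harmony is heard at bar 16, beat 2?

F

Beat 2 of bar 16 is beat (16−1)×2 + 2 = 32 overall.
Running totals: Abm7 ends at 5, Fmaj7 ends at 8, Abadd9 ends at 10, F#6 ends at 17, C#7 ends at 19, F#6 ends at 24, Dbadd9 ends at 28, F ends at 32.
Beat 32 falls within F.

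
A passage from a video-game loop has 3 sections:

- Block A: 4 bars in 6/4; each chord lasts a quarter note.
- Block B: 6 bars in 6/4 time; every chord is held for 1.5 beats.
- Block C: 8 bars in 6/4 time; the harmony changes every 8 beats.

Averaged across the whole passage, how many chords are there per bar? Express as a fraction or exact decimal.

A: 4 bars of 6 beats is 24 beats; at 1 beat each that's 24 chords.
B: 6 bars of 6 beats is 36 beats; at 1.5 beats each that's 24 chords.
C: 8 bars of 6 beats is 48 beats; at 8 beats each that's 6 chords.
Overall: 54 chords over 18 bars → 54/18 = 3 chords per bar.

3 chords per bar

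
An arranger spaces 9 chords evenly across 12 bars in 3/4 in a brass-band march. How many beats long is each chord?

12 bars × 3 beats/bar = 36 beats total.
36 beats ÷ 9 chords = 4 beats per chord.
(That is a whole note.)

4 beats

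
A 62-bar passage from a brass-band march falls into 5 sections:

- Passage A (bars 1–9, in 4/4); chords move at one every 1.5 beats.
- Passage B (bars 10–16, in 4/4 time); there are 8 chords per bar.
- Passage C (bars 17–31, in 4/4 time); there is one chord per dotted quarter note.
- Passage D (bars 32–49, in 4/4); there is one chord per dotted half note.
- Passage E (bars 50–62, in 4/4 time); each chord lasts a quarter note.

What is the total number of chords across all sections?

A has 36 beats and chords last 1.5 each, so 24 chords.
B has 28 beats and chords last 0.5 each, so 56 chords.
C has 60 beats and chords last 1.5 each, so 40 chords.
D has 72 beats and chords last 3 each, so 24 chords.
E has 52 beats and chords last 1 each, so 52 chords.
Total: 24 + 56 + 40 + 24 + 52 = 196.

196 chords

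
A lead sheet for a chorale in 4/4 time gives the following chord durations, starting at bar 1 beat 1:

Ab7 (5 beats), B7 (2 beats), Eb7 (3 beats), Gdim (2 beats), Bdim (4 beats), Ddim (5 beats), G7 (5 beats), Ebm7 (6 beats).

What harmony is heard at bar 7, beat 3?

Ebm7

Beat 3 of bar 7 is beat (7−1)×4 + 3 = 27 overall.
Running totals: Ab7 ends at 5, B7 ends at 7, Eb7 ends at 10, Gdim ends at 12, Bdim ends at 16, Ddim ends at 21, G7 ends at 26, Ebm7 ends at 32.
Beat 27 falls within Ebm7.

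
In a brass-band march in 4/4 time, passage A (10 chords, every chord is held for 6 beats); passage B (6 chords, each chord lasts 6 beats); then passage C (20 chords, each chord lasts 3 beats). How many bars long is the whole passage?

A: 10 × 6 = 60 beats = 15 bars.
B: 6 × 6 = 36 beats = 9 bars.
C: 20 × 3 = 60 beats = 15 bars.
Total: 15 + 9 + 15 = 39 bars.

39 bars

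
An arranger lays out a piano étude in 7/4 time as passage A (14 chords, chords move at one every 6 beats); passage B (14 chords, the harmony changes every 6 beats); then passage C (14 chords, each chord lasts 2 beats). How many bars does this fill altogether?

A: 14 × 6 = 84 beats = 12 bars.
B: 14 × 6 = 84 beats = 12 bars.
C: 14 × 2 = 28 beats = 4 bars.
Total: 12 + 12 + 4 = 28 bars.

28 bars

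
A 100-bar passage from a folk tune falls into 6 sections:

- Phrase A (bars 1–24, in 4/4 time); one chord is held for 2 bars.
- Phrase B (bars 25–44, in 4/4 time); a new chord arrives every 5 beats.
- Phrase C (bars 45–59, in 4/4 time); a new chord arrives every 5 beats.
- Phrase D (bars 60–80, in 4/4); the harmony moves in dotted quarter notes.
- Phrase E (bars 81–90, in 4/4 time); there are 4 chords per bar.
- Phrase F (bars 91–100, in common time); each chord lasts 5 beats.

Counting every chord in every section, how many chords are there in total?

A has 96 beats and chords last 8 each, so 12 chords.
B has 80 beats and chords last 5 each, so 16 chords.
C has 60 beats and chords last 5 each, so 12 chords.
D has 84 beats and chords last 1.5 each, so 56 chords.
E has 40 beats and chords last 1 each, so 40 chords.
F has 40 beats and chords last 5 each, so 8 chords.
Total: 12 + 16 + 12 + 56 + 40 + 8 = 144.

144 chords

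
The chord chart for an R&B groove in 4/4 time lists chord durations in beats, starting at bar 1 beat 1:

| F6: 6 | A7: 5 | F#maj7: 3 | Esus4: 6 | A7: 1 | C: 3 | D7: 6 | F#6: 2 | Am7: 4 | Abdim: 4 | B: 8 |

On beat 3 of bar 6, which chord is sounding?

Beat 3 of bar 6 is beat (6−1)×4 + 3 = 23 overall.
Running totals: F6 ends at 6, A7 ends at 11, F#maj7 ends at 14, Esus4 ends at 20, A7 ends at 21, C ends at 24.
Beat 23 falls within C.

C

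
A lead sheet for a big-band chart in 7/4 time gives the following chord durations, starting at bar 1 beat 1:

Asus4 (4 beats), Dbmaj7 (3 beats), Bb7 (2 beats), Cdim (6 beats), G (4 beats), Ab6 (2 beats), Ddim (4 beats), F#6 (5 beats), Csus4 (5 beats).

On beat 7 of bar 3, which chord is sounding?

Ab6

Beat 7 of bar 3 is beat (3−1)×7 + 7 = 21 overall.
Running totals: Asus4 ends at 4, Dbmaj7 ends at 7, Bb7 ends at 9, Cdim ends at 15, G ends at 19, Ab6 ends at 21.
Beat 21 falls within Ab6.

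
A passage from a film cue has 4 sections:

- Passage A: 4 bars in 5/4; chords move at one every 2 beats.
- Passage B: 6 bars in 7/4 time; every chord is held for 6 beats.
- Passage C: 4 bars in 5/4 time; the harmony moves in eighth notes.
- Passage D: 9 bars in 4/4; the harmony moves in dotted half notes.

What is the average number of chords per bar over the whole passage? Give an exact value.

3 chords per bar

A: 4 × 5 = 20 beats ÷ 2 = 10 chords.
B: 6 × 7 = 42 beats ÷ 6 = 7 chords.
C: 4 × 5 = 20 beats ÷ 0.5 = 40 chords.
D: 9 × 4 = 36 beats ÷ 3 = 12 chords.
Overall: 69 chords over 23 bars → 69/23 = 3 chords per bar.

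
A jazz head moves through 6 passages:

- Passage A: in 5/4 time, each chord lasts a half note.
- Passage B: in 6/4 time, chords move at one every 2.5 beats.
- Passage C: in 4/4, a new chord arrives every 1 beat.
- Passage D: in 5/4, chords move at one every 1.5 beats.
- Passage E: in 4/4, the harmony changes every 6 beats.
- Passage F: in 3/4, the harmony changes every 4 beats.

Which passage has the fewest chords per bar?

Passage E

A: 5 beats/bar ÷ 2 beats/chord = 2.5 chords/bar.
B: 6 beats/bar ÷ 2.5 beats/chord = 2.4 chords/bar.
C: 4 beats/bar ÷ 1 beat/chord = 4 chords/bar.
D: 5 beats/bar ÷ 1.5 beats/chord = 10/3 chords/bar.
E: 4 beats/bar ÷ 6 beats/chord = 2/3 chords/bar.
F: 3 beats/bar ÷ 4 beats/chord = 0.75 chords/bar.
Slowest is E at 2/3 chords/bar.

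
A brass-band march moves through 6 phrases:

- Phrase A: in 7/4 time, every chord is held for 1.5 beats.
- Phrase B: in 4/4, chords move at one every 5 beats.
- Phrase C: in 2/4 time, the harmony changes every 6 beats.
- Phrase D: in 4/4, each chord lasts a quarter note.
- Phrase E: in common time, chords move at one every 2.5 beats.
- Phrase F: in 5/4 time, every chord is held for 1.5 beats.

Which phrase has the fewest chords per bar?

A: 7 beats/bar ÷ 1.5 beats/chord = 14/3 chords/bar.
B: 4 beats/bar ÷ 5 beats/chord = 0.8 chords/bar.
C: 2 beats/bar ÷ 6 beats/chord = 1/3 chords/bar.
D: 4 beats/bar ÷ 1 beat/chord = 4 chords/bar.
E: 4 beats/bar ÷ 2.5 beats/chord = 1.6 chords/bar.
F: 5 beats/bar ÷ 1.5 beats/chord = 10/3 chords/bar.
Slowest is C at 1/3 chords/bar.

Phrase C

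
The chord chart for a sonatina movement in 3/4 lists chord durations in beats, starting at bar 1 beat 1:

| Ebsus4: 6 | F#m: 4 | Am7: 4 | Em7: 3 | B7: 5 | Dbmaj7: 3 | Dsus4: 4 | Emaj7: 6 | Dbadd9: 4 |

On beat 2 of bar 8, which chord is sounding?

Beat 2 of bar 8 is beat (8−1)×3 + 2 = 23 overall.
Running totals: Ebsus4 ends at 6, F#m ends at 10, Am7 ends at 14, Em7 ends at 17, B7 ends at 22, Dbmaj7 ends at 25.
Beat 23 falls within Dbmaj7.

Dbmaj7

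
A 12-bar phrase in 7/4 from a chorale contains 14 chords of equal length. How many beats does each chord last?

6 beats

12 bars × 7 beats/bar = 84 beats total.
84 beats ÷ 14 chords = 6 beats per chord.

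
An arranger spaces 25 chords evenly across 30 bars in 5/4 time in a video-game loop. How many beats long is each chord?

30 bars × 5 beats/bar = 150 beats total.
150 beats ÷ 25 chords = 6 beats per chord.

6 beats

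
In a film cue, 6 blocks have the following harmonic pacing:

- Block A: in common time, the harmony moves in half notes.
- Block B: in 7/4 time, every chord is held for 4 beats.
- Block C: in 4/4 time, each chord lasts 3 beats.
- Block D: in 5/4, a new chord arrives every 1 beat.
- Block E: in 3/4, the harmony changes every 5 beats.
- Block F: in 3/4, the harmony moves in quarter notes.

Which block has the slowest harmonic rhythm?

Block E

A: 4 beats/bar ÷ 2 beats/chord = 2 chords/bar.
B: 7 beats/bar ÷ 4 beats/chord = 1.75 chords/bar.
C: 4 beats/bar ÷ 3 beats/chord = 4/3 chords/bar.
D: 5 beats/bar ÷ 1 beat/chord = 5 chords/bar.
E: 3 beats/bar ÷ 5 beats/chord = 0.6 chords/bar.
F: 3 beats/bar ÷ 1 beat/chord = 3 chords/bar.
Slowest is E at 0.6 chords/bar.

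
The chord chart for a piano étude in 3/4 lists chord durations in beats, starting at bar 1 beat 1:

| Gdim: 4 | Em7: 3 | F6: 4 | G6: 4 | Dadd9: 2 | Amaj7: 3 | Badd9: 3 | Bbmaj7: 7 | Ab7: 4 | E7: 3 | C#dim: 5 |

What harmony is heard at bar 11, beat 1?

Beat 1 of bar 11 is beat (11−1)×3 + 1 = 31 overall.
Running totals: Gdim ends at 4, Em7 ends at 7, F6 ends at 11, G6 ends at 15, Dadd9 ends at 17, Amaj7 ends at 20, Badd9 ends at 23, Bbmaj7 ends at 30, Ab7 ends at 34.
Beat 31 falls within Ab7.

Ab7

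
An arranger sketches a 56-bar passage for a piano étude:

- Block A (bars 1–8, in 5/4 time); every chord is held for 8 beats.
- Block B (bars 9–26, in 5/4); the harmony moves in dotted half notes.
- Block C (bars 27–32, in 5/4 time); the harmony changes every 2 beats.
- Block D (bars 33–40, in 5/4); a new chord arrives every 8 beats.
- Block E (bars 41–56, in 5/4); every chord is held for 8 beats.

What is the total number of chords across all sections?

65 chords

A: 8 bars × 5 beats = 40 beats; 8 beats/chord → 5 chords.
B: 18 bars × 5 beats = 90 beats; 3 beats/chord → 30 chords.
C: 6 bars × 5 beats = 30 beats; 2 beats/chord → 15 chords.
D: 8 bars × 5 beats = 40 beats; 8 beats/chord → 5 chords.
E: 16 bars × 5 beats = 80 beats; 8 beats/chord → 10 chords.
Total: 5 + 30 + 15 + 5 + 10 = 65.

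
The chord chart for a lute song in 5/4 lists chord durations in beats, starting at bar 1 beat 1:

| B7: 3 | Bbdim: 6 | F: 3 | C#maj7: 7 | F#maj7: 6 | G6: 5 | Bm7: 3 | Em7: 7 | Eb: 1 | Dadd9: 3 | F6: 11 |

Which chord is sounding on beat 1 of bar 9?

Beat 1 of bar 9 is beat (9−1)×5 + 1 = 41 overall.
Running totals: B7 ends at 3, Bbdim ends at 9, F ends at 12, C#maj7 ends at 19, F#maj7 ends at 25, G6 ends at 30, Bm7 ends at 33, Em7 ends at 40, Eb ends at 41.
Beat 41 falls within Eb.

Eb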